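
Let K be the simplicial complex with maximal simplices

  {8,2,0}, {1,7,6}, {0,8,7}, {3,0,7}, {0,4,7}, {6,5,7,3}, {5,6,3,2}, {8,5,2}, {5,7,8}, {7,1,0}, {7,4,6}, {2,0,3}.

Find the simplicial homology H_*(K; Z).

K has 9 vertices, 22 edges, 17 triangles, 2 3-simplices.
rank ∂_0 = 0, rank ∂_1 = 8 ⇒ b_0 = 9 − 0 − 8 = 1; all invariant factors of ∂_1 are 1 so no torsion. So H_0 ≅ Z.
rank ∂_1 = 8, rank ∂_2 = 14 ⇒ b_1 = 22 − 8 − 14 = 0; all invariant factors of ∂_2 are 1 so no torsion. So H_1 ≅ 0.
rank ∂_2 = 14, rank ∂_3 = 2 ⇒ b_2 = 17 − 14 − 2 = 1; all invariant factors of ∂_3 are 1 so no torsion. So H_2 ≅ Z.
rank ∂_3 = 2, rank ∂_4 = 0 ⇒ b_3 = 2 − 2 − 0 = 0. So H_3 ≅ 0.

H_0 = Z,  H_1 = 0,  H_2 = Z,  H_3 = 0.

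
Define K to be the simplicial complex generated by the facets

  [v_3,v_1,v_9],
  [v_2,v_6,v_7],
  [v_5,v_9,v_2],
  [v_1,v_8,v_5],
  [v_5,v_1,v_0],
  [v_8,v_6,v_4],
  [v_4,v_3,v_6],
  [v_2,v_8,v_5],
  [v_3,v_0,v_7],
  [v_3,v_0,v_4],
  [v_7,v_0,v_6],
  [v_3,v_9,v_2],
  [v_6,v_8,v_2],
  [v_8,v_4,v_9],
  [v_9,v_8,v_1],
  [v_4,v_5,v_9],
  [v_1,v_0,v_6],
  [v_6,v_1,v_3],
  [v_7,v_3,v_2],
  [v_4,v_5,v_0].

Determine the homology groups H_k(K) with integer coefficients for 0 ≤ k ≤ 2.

Take the total order v_0 < v_1 < v_2 < v_3 < v_4 < v_5 < v_6 < v_7 < v_8 < v_9 on the vertex set. Then K (dimension 2) consists of the simplices:

  0-simplices (10): [v_0], [v_1], [v_2], [v_3], [v_4], [v_5], [v_6], [v_7], [v_8], [v_9]
  1-simplices (30): (30 of them)
  2-simplices (20): (20 of them)

Hence C_0 ≅ Z^10, C_1 ≅ Z^30, C_2 ≅ Z^20.

The boundary map ∂_1: C_1 → C_0 sends each edge [p,q] (with p < q) to q − p.
The resulting 10×30 matrix has rank 9, and its Smith normal form has invariant factors (1,1,1,1,1,1,1,1,1).

Boundary ∂_2: C_2 → C_1 sends each 2-simplex [p,q,r] to [q,r] − [p,r] + [p,q]. For instance
  ∂[v_3,v_4,v_6] = [v_4,v_6] − [v_3,v_6] + [v_3,v_4],
  ∂[v_0,v_1,v_6] = [v_1,v_6] − [v_0,v_6] + [v_0,v_1].
As a 30×20 matrix over Z this has rank 20, with invariant factors (1,1,1,1,1,1,1,1,1,1,1,1,1,1,1,1,1,1,1,2).

Reading off H_k = ker ∂_k / im ∂_{k+1}:

  H_0: rank C_0 − rank ∂_1 = 10 − 9 = 1, and the invariant factors of ∂_1 are all 1, so H_0 ≅ Z.
  H_1: rank ker ∂_1 − rank ∂_2 = (30 − 9) − 20 = 1, and ∂_2 has invariant factor 2 > 1, so H_1 ≅ Z × Z/2.
  H_2: rank ker ∂_2 − rank ∂_3 = (20 − 20) − 0 = 0, and there is no ∂_3, so H_2 ≅ 0.

(K is a triangulation of the Klein bottle.)

H_0 ≅ Z,  H_1 ≅ Z × Z/2,  H_2 = 0.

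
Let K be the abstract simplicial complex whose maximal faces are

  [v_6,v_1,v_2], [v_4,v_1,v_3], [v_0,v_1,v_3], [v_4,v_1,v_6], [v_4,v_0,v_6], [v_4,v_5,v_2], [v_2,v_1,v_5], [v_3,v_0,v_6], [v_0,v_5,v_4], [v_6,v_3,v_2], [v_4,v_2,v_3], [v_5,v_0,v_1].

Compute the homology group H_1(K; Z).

Order the vertices as v_0 < v_1 < v_2 < v_3 < v_4 < v_5 < v_6. Listing each simplex with vertices in this order, K has dimension 2 with simplices:

  0-simplices (7): [v_0], [v_1], [v_2], [v_3], [v_4], [v_5], [v_6]
  1-simplices (18): (18 of them)
  2-simplices (12): (12 of them)

Hence C_0 ≅ Z^7, C_1 ≅ Z^18, C_2 ≅ Z^12.

∂_1: C_1 → C_0 sends each edge [p,q] (with p < q) to q − p.
As a 7×18 matrix over Z this has rank 6, with invariant factors (1,1,1,1,1,1).

The boundary map ∂_2: C_2 → C_1 acts by ∂[p,q,r] = [q,r] − [p,r] + [p,q]. For instance
  ∂[v_0,v_3,v_6] = [v_3,v_6] − [v_0,v_6] + [v_0,v_3],
  ∂[v_1,v_2,v_6] = [v_2,v_6] − [v_1,v_6] + [v_1,v_2].
This gives a 18×12 integer matrix of rank 12; reducing to Smith normal form yields diagonal entries (1,1,1,1,1,1,1,1,1,1,1,2).

Now H_k = ker ∂_k / im ∂_{k+1}, so:

  H_1: rank ker ∂_1 − rank ∂_2 = (18 − 6) − 12 = 0, and ∂_2 has invariant factor 2 > 1, so H_1 ≅ Z/2Z.

(K is a triangulation of the real projective plane RP^2.)

H_1 ≅ Z/2Z.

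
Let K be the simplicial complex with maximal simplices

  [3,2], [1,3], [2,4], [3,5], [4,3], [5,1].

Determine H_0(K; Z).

H_0 = Z.

K has 5 vertices, 6 edges.
rank ∂_0 = 0, rank ∂_1 = 4 ⇒ b_0 = 5 − 0 − 4 = 1; all invariant factors of ∂_1 are 1 so no torsion. So H_0 ≅ Z.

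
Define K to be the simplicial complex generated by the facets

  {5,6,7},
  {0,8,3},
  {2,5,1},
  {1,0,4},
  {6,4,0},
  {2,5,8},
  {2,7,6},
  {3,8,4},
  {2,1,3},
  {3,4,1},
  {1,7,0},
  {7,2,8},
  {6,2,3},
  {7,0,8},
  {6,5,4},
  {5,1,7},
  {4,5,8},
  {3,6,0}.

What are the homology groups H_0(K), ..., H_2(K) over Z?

Fix the vertex order 0 < 1 < 2 < 3 < 4 < 5 < 6 < 7 < 8 and write every simplex with vertices in increasing order. Then dim K = 2 and the simplices of K are:

  0-simplices (9): [0], [1], [2], [3], [4], [5], [6], [7], [8]
  1-simplices (27): (27 of them)
  2-simplices (18): [0,1,4], [0,1,7], [0,3,6], [0,3,8], [0,4,6], [0,7,8], [1,2,3], [1,2,5], [1,3,4], [1,5,7], [2,3,6], [2,5,8], [2,6,7], [2,7,8], [3,4,8], [4,5,6], [4,5,8], [5,6,7]

so the chain groups are C_0 ≅ Z^9, C_1 ≅ Z^27, C_2 ≅ Z^18.

The boundary map ∂_1: C_1 → C_0 maps an edge to its endpoints' difference, ∂[p,q] = q − p. For instance
  ∂[1,5] = [5] − [1].
As a 9×27 matrix over Z this has rank 8, with invariant factors (1,1,1,1,1,1,1,1).

The boundary map ∂_2: C_2 → C_1 acts by ∂[p,q,r] = [q,r] − [p,r] + [p,q]. For instance
  ∂[0,1,4] = [1,4] − [0,4] + [0,1],
  ∂[4,5,6] = [5,6] − [4,6] + [4,5].
As a 27×18 matrix over Z this has rank 18, with invariant factors (1,1,1,1,1,1,1,1,1,1,1,1,1,1,1,1,1,2).

Computing H_k = (kernel of ∂_k) / (image of ∂_{k+1}):

  H_0: rank C_0 − rank ∂_1 = 9 − 8 = 1, and the invariant factors of ∂_1 are all 1, so H_0 ≅ Z.
  H_1: rank ker ∂_1 − rank ∂_2 = (27 − 8) − 18 = 1, and ∂_2 has invariant factor 2 > 1, so H_1 ≅ Z ⊕ Z_2.
  H_2: rank ker ∂_2 − rank ∂_3 = (18 − 18) − 0 = 0, and there is no ∂_3, so H_2 ≅ 0.

As a check, the Euler characteristic is 9 − 27 + 18 = 0, which agrees with 1 − 1 + 0 = 0.

H_0 = Z,  H_1 = Z ⊕ Z_2,  H_2 = 0.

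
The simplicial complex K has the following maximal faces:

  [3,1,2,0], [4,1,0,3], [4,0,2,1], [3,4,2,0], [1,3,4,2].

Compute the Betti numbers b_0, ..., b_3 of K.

Order the vertices as 0 < 1 < 2 < 3 < 4. Listing each simplex with vertices in this order, K has dimension 3 with simplices:

  0-simplices (5): [0], [1], [2], [3], [4]
  1-simplices (10): [0,1], [0,2], [0,3], [0,4], [1,2], [1,3], [1,4], [2,3], [2,4], [3,4]
  2-simplices (10): [0,1,2], [0,1,3], [0,1,4], [0,2,3], [0,2,4], [0,3,4], [1,2,3], [1,2,4], [1,3,4], [2,3,4]
  3-simplices (5): [0,1,2,3], [0,1,2,4], [0,1,3,4], [0,2,3,4], [1,2,3,4]

Hence C_0 ≅ Z^5, C_1 ≅ Z^10, C_2 ≅ Z^10, C_3 ≅ Z^5.

The boundary map ∂_1: C_1 → C_0 is given by ∂[p,q] = [q] − [p]. For instance
  ∂[3,4] = [4] − [3].
As a 5×10 matrix over Z this has rank 4, with invariant factors (1,1,1,1).

The boundary map ∂_2: C_2 → C_1 maps a triangle to the signed sum of its edges. For instance
  ∂[0,1,3] = [1,3] − [0,3] + [0,1],
  ∂[0,2,3] = [2,3] − [0,3] + [0,2].
The 10×10 boundary matrix has rank 6 and Smith normal form diag(1,1,1,1,1,1).

Boundary ∂_3: C_3 → C_2 sends each 3-simplex σ to the alternating sum Σ_i (−1)^i (σ with its i-th vertex removed). For instance
  ∂[0,1,3,4] = [1,3,4] − [0,3,4] + [0,1,4] − [0,1,3],
  ∂[1,2,3,4] = [2,3,4] − [1,3,4] + [1,2,4] − [1,2,3].
As a 10×5 matrix over Z this has rank 4, with invariant factors (1,1,1,1).

Computing H_k = (kernel of ∂_k) / (image of ∂_{k+1}):

  H_0: rank C_0 − rank ∂_1 = 5 − 4 = 1, and the invariant factors of ∂_1 are all 1, so H_0 ≅ Z.
  H_1: rank ker ∂_1 − rank ∂_2 = (10 − 4) − 6 = 0, and the invariant factors of ∂_2 are all 1, so H_1 ≅ 0.
  H_2: rank ker ∂_2 − rank ∂_3 = (10 − 6) − 4 = 0, and the invariant factors of ∂_3 are all 1, so H_2 ≅ 0.
  H_3: rank ker ∂_3 − rank ∂_4 = (5 − 4) − 0 = 1, and there is no ∂_4, so H_3 ≅ Z.

Hence the Betti numbers are b_0 = 1, b_1 = 0, b_2 = 0, b_3 = 1.

b_0 = 1, b_1 = 0, b_2 = 0, b_3 = 1.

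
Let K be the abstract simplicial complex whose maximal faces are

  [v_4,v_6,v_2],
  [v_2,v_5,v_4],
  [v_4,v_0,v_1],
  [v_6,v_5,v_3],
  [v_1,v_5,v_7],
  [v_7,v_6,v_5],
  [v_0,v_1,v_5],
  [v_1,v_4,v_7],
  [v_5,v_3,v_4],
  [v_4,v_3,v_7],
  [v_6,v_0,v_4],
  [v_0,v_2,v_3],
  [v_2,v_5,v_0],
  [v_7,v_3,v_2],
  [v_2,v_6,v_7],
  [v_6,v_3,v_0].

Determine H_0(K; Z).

H_0 = Z.

We work with the vertex ordering v_0 < v_1 < v_2 < v_3 < v_4 < v_5 < v_6 < v_7. The simplices of K, each written with vertices in increasing order, are:

  0-simplices (8): [v_0], [v_1], [v_2], [v_3], [v_4], [v_5], [v_6], [v_7]
  1-simplices (24): (24 of them)
  2-simplices (16): (16 of them)

so the chain groups are C_0 ≅ Z^8, C_1 ≅ Z^24, C_2 ≅ Z^16.

∂_1: C_1 → C_0 sends each edge [p,q] (with p < q) to q − p. For instance
  ∂[v_6,v_7] = [v_7] − [v_6].
As a 8×24 matrix over Z this has rank 7, with invariant factors (1,1,1,1,1,1,1).

∂_2: C_2 → C_1 maps a triangle to the signed sum of its edges. For instance
  ∂[v_1,v_5,v_7] = [v_5,v_7] − [v_1,v_7] + [v_1,v_5],
  ∂[v_0,v_2,v_3] = [v_2,v_3] − [v_0,v_3] + [v_0,v_2].
The resulting 24×16 matrix has rank 15, and its Smith normal form has invariant factors (1,1,1,1,1,1,1,1,1,1,1,1,1,1,1).

Computing H_k = (kernel of ∂_k) / (image of ∂_{k+1}):

  H_0: rank C_0 − rank ∂_1 = 8 − 7 = 1, and the invariant factors of ∂_1 are all 1, so H_0 ≅ Z.

(K is a triangulation of the torus T^2.)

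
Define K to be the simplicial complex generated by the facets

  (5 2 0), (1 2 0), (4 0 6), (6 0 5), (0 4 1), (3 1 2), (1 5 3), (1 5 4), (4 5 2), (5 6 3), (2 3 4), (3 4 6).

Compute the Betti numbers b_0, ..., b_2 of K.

Take the total order 0 < 1 < 2 < 3 < 4 < 5 < 6 on the vertex set. Then K (dimension 2) consists of the simplices:

  0-simplices (7): [0], [1], [2], [3], [4], [5], [6]
  1-simplices (18): [0,1], [0,2], [0,4], [0,5], [0,6], [1,2], [1,3], [1,4], [1,5], [2,3], [2,4], [2,5], [3,4], [3,5], [3,6], [4,5], [4,6], [5,6]
  2-simplices (12): [0,1,2], [0,1,4], [0,2,5], [0,4,6], [0,5,6], [1,2,3], [1,3,5], [1,4,5], [2,3,4], [2,4,5], [3,4,6], [3,5,6]

giving chain groups C_0 ≅ Z^7, C_1 ≅ Z^18, C_2 ≅ Z^12.

Boundary ∂_1: C_1 → C_0 is given by ∂[p,q] = [q] − [p]. For instance
  ∂[3,5] = [5] − [3].
This gives a 7×18 integer matrix of rank 6; reducing to Smith normal form yields diagonal entries (1,1,1,1,1,1).

The boundary map ∂_2: C_2 → C_1 acts by ∂[p,q,r] = [q,r] − [p,r] + [p,q]. For instance
  ∂[0,5,6] = [5,6] − [0,6] + [0,5],
  ∂[1,4,5] = [4,5] − [1,5] + [1,4].
As a 18×12 matrix over Z this has rank 12, with invariant factors (1,1,1,1,1,1,1,1,1,1,1,2).

Now H_k = ker ∂_k / im ∂_{k+1}, so:

  H_0: rank C_0 − rank ∂_1 = 7 − 6 = 1, and the invariant factors of ∂_1 are all 1, so H_0 = Z.
  H_1: rank ker ∂_1 − rank ∂_2 = (18 − 6) − 12 = 0, and ∂_2 has invariant factor 2 > 1, so H_1 = Z/2Z.
  H_2: rank ker ∂_2 − rank ∂_3 = (12 − 12) − 0 = 0, and there is no ∂_3, so H_2 = 0.

As a check, the Euler characteristic is 7 − 18 + 12 = 1, which agrees with 1 − 0 + 0 = 1.
(K is a triangulation of the real projective plane RP^2.)

Hence the Betti numbers are b_0 = 1, b_1 = 0, b_2 = 0.

b_0 = 1, b_1 = 0, b_2 = 0.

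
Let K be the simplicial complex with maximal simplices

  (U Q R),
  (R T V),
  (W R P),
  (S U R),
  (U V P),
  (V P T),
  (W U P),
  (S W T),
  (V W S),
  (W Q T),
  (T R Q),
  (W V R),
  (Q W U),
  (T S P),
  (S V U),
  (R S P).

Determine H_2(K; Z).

H_2 ≅ Z.

We work with the vertex ordering P < Q < R < S < T < U < V < W. The simplices of K, each written with vertices in increasing order, are:

  0-simplices (8): P, Q, R, S, T, U, V, W
  1-simplices (24): PR, PS, PT, PU, PV, PW, QR, QT, QU, QW, RS, RT, RU, RV, RW, ST, SU, SV, SW, TV, TW, UV, UW, VW
  2-simplices (16): PRS, PRW, PST, PTV, PUV, PUW, QRT, QRU, QTW, QUW, RSU, RTV, RVW, STW, SUV, SVW

Hence C_0 ≅ Z^8, C_1 ≅ Z^24, C_2 ≅ Z^16.

Boundary ∂_1: C_1 → C_0 sends each edge [p,q] (with p < q) to q − p. For instance
  ∂TW = W − T.
As a 8×24 matrix over Z this has rank 7, with invariant factors (1,1,1,1,1,1,1).

Boundary ∂_2: C_2 → C_1 maps a triangle to the signed sum of its edges. For instance
  ∂QTW = TW − QW + QT,
  ∂QRU = RU − QU + QR.
This gives a 24×16 integer matrix of rank 15; reducing to Smith normal form yields diagonal entries (1,1,1,1,1,1,1,1,1,1,1,1,1,1,1).

Reading off H_k = ker ∂_k / im ∂_{k+1}:

  H_2: rank ker ∂_2 − rank ∂_3 = (16 − 15) − 0 = 1, and there is no ∂_3, so H_2 = Z.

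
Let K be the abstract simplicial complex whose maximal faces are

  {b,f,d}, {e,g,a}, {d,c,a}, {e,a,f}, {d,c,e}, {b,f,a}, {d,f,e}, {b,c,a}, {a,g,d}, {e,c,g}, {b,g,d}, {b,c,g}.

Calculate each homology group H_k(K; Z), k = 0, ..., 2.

H_0 ≅ Z,  H_1 ≅ Z/2,  H_2 = 0.

K has 7 vertices, 18 edges, 12 triangles.
rank ∂_0 = 0, rank ∂_1 = 6 ⇒ b_0 = 7 − 0 − 6 = 1; all invariant factors of ∂_1 are 1 so no torsion. So H_0 = Z.
rank ∂_1 = 6, rank ∂_2 = 12 ⇒ b_1 = 18 − 6 − 12 = 0; ∂_2 has invariant factor(s) [2] giving torsion. So H_1 = Z/2.
rank ∂_2 = 12, rank ∂_3 = 0 ⇒ b_2 = 12 − 12 − 0 = 0. So H_2 = 0.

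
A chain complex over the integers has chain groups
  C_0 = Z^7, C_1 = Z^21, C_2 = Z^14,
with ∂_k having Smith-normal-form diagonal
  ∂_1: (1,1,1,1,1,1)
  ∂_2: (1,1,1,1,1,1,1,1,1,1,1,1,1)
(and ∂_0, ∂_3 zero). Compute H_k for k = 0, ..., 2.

H_0 ≅ Z,  H_1 ≅ Z^2,  H_2 ≅ Z.

H_0: b_0 = 7 − 0 − 6 = 1; torsion from ∂_1 factors > 1: none. So H_0 ≅ Z.
H_1: b_1 = 21 − 6 − 13 = 2; torsion from ∂_2 factors > 1: none. So H_1 ≅ Z^2.
H_2: b_2 = 14 − 13 − 0 = 1; torsion from ∂_3 factors > 1: none. So H_2 ≅ Z.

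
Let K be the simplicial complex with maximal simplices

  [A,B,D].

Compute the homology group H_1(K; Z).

Take the total order A < B < D on the vertex set. Then K (dimension 2) consists of the simplices:

  0-simplices (3): A, B, D
  1-simplices (3): AB, AD, BD
  2-simplices (1): ABD

so the chain groups are C_0 ≅ Z^3, C_1 ≅ Z^3, C_2 ≅ Z^1.

∂_1: C_1 → C_0 sends each edge [p,q] (with p < q) to q − p. For instance
  ∂BD = D − B.
The resulting 3×3 matrix has rank 2, and its Smith normal form has invariant factors (1,1).

∂_2: C_2 → C_1 acts by ∂[p,q,r] = [q,r] − [p,r] + [p,q]. For instance
  ∂ABD = BD − AD + AB.
As a 3×1 matrix over Z this has rank 1, with invariant factors (1).

Computing H_k = (kernel of ∂_k) / (image of ∂_{k+1}):

  H_1: rank ker ∂_1 − rank ∂_2 = (3 − 2) − 1 = 0, and the invariant factors of ∂_2 are all 1, so H_1 ≅ 0.

(K is a triangulation of the 2-simplex.)

H_1 ≅ 0.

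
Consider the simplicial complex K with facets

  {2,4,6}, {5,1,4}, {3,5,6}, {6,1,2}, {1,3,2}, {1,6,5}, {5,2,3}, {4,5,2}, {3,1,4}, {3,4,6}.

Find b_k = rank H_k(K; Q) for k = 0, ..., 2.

b_0 = 1, b_1 = 0, b_2 = 0.

Take the total order 1 < 2 < 3 < 4 < 5 < 6 on the vertex set. Then K (dimension 2) consists of the simplices:

  0-simplices (6): [1], [2], [3], [4], [5], [6]
  1-simplices (15): [1,2], [1,3], [1,4], [1,5], [1,6], [2,3], [2,4], [2,5], [2,6], [3,4], [3,5], [3,6], [4,5], [4,6], [5,6]
  2-simplices (10): [1,2,3], [1,2,6], [1,3,4], [1,4,5], [1,5,6], [2,3,5], [2,4,5], [2,4,6], [3,4,6], [3,5,6]

so the chain groups are C_0 ≅ Z^6, C_1 ≅ Z^15, C_2 ≅ Z^10.

Boundary ∂_1: C_1 → C_0 maps an edge to its endpoints' difference, ∂[p,q] = q − p. For instance
  ∂[1,5] = [5] − [1].
The resulting 6×15 matrix has rank 5, and its Smith normal form has invariant factors (1,1,1,1,1).

Boundary ∂_2: C_2 → C_1 acts by ∂[p,q,r] = [q,r] − [p,r] + [p,q]. For instance
  ∂[1,2,6] = [2,6] − [1,6] + [1,2],
  ∂[3,5,6] = [5,6] − [3,6] + [3,5].
This gives a 15×10 integer matrix of rank 10; reducing to Smith normal form yields diagonal entries (1,1,1,1,1,1,1,1,1,2).

Reading off H_k = ker ∂_k / im ∂_{k+1}:

  H_0: rank C_0 − rank ∂_1 = 6 − 5 = 1, and the invariant factors of ∂_1 are all 1, so H_0 = Z.
  H_1: rank ker ∂_1 − rank ∂_2 = (15 − 5) − 10 = 0, and ∂_2 has invariant factor 2 > 1, so H_1 = Z/2Z.
  H_2: rank ker ∂_2 − rank ∂_3 = (10 − 10) − 0 = 0, and there is no ∂_3, so H_2 = 0.

As a check, the Euler characteristic is 6 − 15 + 10 = 1, which agrees with 1 − 0 + 0 = 1.
(K is a triangulation of the real projective plane RP^2.)

Hence the Betti numbers are b_0 = 1, b_1 = 0, b_2 = 0.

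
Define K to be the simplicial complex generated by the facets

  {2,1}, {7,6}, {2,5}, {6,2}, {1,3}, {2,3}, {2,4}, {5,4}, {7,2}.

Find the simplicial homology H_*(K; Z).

Fix the vertex order 1 < 2 < 3 < 4 < 5 < 6 < 7 and write every simplex with vertices in increasing order. Then dim K = 1 and the simplices of K are:

  0-simplices (7): [1], [2], [3], [4], [5], [6], [7]
  1-simplices (9): [1,2], [1,3], [2,3], [2,4], [2,5], [2,6], [2,7], [4,5], [6,7]

Hence C_0 ≅ Z^7, C_1 ≅ Z^9.

∂_1: C_1 → C_0 maps an edge to its endpoints' difference, ∂[p,q] = q − p.
The 7×9 boundary matrix has rank 6 and Smith normal form diag(1,1,1,1,1,1).

Computing H_k = (kernel of ∂_k) / (image of ∂_{k+1}):

  H_0: rank C_0 − rank ∂_1 = 7 − 6 = 1, and the invariant factors of ∂_1 are all 1, so H_0 = Z.
  H_1: rank ker ∂_1 − rank ∂_2 = (9 − 6) − 0 = 3, and there is no ∂_2, so H_1 = Z^3.

As a check, the Euler characteristic is 7 − 9 = -2, which agrees with 1 − 3 = -2.

H_0 = Z,  H_1 = Z^3.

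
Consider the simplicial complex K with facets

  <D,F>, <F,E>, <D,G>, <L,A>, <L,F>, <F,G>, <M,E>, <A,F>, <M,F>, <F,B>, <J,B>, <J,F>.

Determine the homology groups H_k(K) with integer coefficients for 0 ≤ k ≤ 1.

Fix the vertex order A < B < D < E < F < G < J < L < M and write every simplex with vertices in increasing order. Then dim K = 1 and the simplices of K are:

  0-simplices (9): A, B, D, E, F, G, J, L, M
  1-simplices (12): AF, AL, BF, BJ, DF, DG, EF, EM, FG, FJ, FL, FM

so the chain groups are C_0 ≅ Z^9, C_1 ≅ Z^12.

Boundary ∂_1: C_1 → C_0 is given by ∂[p,q] = [q] − [p].
As a 9×12 matrix over Z this has rank 8, with invariant factors (1,1,1,1,1,1,1,1).

Computing H_k = (kernel of ∂_k) / (image of ∂_{k+1}):

  H_0: rank C_0 − rank ∂_1 = 9 − 8 = 1, and the invariant factors of ∂_1 are all 1, so H_0 = Z.
  H_1: rank ker ∂_1 − rank ∂_2 = (12 − 8) − 0 = 4, and there is no ∂_2, so H_1 = Z^4.

H_0 = Z,  H_1 = Z^4.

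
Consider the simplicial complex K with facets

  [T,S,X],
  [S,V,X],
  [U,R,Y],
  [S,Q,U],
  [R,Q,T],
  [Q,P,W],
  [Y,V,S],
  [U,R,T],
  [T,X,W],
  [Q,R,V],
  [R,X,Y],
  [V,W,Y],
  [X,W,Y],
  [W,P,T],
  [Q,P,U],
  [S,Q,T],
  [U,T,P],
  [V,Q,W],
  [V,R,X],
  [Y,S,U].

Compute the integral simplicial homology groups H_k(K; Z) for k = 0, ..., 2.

Fix the vertex order P < Q < R < S < T < U < V < W < X < Y and write every simplex with vertices in increasing order. Then dim K = 2 and the simplices of K are:

  0-simplices (10): P, Q, R, S, T, U, V, W, X, Y
  1-simplices (30): PQ, PT, PU, PW, QR, QS, QT, QU, QV, QW, RT, RU, RV, RX, RY, ST, SU, SV, SX, SY, TU, TW, TX, UY, VW, VX, VY, WX, WY, XY
  2-simplices (20): PQU, PQW, PTU, PTW, QRT, QRV, QST, QSU, QVW, RTU, RUY, RVX, RXY, STX, SUY, SVX, SVY, TWX, VWY, WXY

Hence C_0 ≅ Z^10, C_1 ≅ Z^30, C_2 ≅ Z^20.

∂_1: C_1 → C_0 maps an edge to its endpoints' difference, ∂[p,q] = q − p. For instance
  ∂QV = V − Q.
This gives a 10×30 integer matrix of rank 9; reducing to Smith normal form yields diagonal entries (1,1,1,1,1,1,1,1,1).

Boundary ∂_2: C_2 → C_1 maps a triangle to the signed sum of its edges. For instance
  ∂PQW = QW − PW + PQ,
  ∂RXY = XY − RY + RX.
This gives a 30×20 integer matrix of rank 20; reducing to Smith normal form yields diagonal entries (1,1,1,1,1,1,1,1,1,1,1,1,1,1,1,1,1,1,1,2).

From H_k ≅ ker(∂_k) / im(∂_{k+1}) we obtain:

  H_0: rank C_0 − rank ∂_1 = 10 − 9 = 1, and the invariant factors of ∂_1 are all 1, so H_0 = Z.
  H_1: rank ker ∂_1 − rank ∂_2 = (30 − 9) − 20 = 1, and ∂_2 has invariant factor 2 > 1, so H_1 = Z ⊕ Z/2Z.
  H_2: rank ker ∂_2 − rank ∂_3 = (20 − 20) − 0 = 0, and there is no ∂_3, so H_2 = 0.

As a check, the Euler characteristic is 10 − 30 + 20 = 0, which agrees with 1 − 1 + 0 = 0.

H_0 = Z,  H_1 = Z ⊕ Z/2Z,  H_2 = 0.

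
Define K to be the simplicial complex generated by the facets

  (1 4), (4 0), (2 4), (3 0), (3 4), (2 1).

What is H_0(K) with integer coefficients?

H_0 = Z.

Order the vertices as 0 < 1 < 2 < 3 < 4. Listing each simplex with vertices in this order, K has dimension 1 with simplices:

  0-simplices (5): [0], [1], [2], [3], [4]
  1-simplices (6): [0,3], [0,4], [1,2], [1,4], [2,4], [3,4]

so the chain groups are C_0 ≅ Z^5, C_1 ≅ Z^6.

∂_1: C_1 → C_0 maps an edge to its endpoints' difference, ∂[p,q] = q − p. For instance
  ∂[2,4] = [4] − [2].
The 5×6 boundary matrix has rank 4 and Smith normal form diag(1,1,1,1).

Now H_k = ker ∂_k / im ∂_{k+1}, so:

  H_0: rank C_0 − rank ∂_1 = 5 − 4 = 1, and the invariant factors of ∂_1 are all 1, so H_0 = Z.

(K is a triangulation of a wedge of 2 circles.)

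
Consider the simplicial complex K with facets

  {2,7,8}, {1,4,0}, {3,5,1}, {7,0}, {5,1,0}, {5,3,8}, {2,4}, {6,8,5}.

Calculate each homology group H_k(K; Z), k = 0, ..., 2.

We work with the vertex ordering 0 < 1 < 2 < 3 < 4 < 5 < 6 < 7 < 8. The simplices of K, each written with vertices in increasing order, are:

  0-simplices (9): [0], [1], [2], [3], [4], [5], [6], [7], [8]
  1-simplices (16): [0,1], [0,4], [0,5], [0,7], [1,3], [1,4], [1,5], [2,4], [2,7], [2,8], [3,5], [3,8], [5,6], [5,8], [6,8], [7,8]
  2-simplices (6): [0,1,4], [0,1,5], [1,3,5], [2,7,8], [3,5,8], [5,6,8]

so the chain groups are C_0 ≅ Z^9, C_1 ≅ Z^16, C_2 ≅ Z^6.

The boundary map ∂_1: C_1 → C_0 is given by ∂[p,q] = [q] − [p]. For instance
  ∂[3,8] = [8] − [3].
As a 9×16 matrix over Z this has rank 8, with invariant factors (1,1,1,1,1,1,1,1).

∂_2: C_2 → C_1 acts by ∂[p,q,r] = [q,r] − [p,r] + [p,q]. For instance
  ∂[1,3,5] = [3,5] − [1,5] + [1,3],
  ∂[2,7,8] = [7,8] − [2,8] + [2,7].
This gives a 16×6 integer matrix of rank 6; reducing to Smith normal form yields diagonal entries (1,1,1,1,1,1).

Now H_k = ker ∂_k / im ∂_{k+1}, so:

  H_0: rank C_0 − rank ∂_1 = 9 − 8 = 1, and the invariant factors of ∂_1 are all 1, so H_0 ≅ Z.
  H_1: rank ker ∂_1 − rank ∂_2 = (16 − 8) − 6 = 2, and the invariant factors of ∂_2 are all 1, so H_1 ≅ Z^2.
  H_2: rank ker ∂_2 − rank ∂_3 = (6 − 6) − 0 = 0, and there is no ∂_3, so H_2 ≅ 0.

H_0 ≅ Z,  H_1 ≅ Z^2,  H_2 = 0.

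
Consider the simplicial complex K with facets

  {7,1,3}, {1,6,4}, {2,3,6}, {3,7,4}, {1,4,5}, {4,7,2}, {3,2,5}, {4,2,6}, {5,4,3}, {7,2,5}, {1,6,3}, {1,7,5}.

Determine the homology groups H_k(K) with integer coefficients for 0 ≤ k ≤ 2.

Take the total order 1 < 2 < 3 < 4 < 5 < 6 < 7 on the vertex set. Then K (dimension 2) consists of the simplices:

  0-simplices (7): [1], [2], [3], [4], [5], [6], [7]
  1-simplices (18): [1,3], [1,4], [1,5], [1,6], [1,7], [2,3], [2,4], [2,5], [2,6], [2,7], [3,4], [3,5], [3,6], [3,7], [4,5], [4,6], [4,7], [5,7]
  2-simplices (12): [1,3,6], [1,3,7], [1,4,5], [1,4,6], [1,5,7], [2,3,5], [2,3,6], [2,4,6], [2,4,7], [2,5,7], [3,4,5], [3,4,7]

Hence C_0 ≅ Z^7, C_1 ≅ Z^18, C_2 ≅ Z^12.

Boundary ∂_1: C_1 → C_0 is given by ∂[p,q] = [q] − [p]. For instance
  ∂[2,7] = [7] − [2].
This gives a 7×18 integer matrix of rank 6; reducing to Smith normal form yields diagonal entries (1,1,1,1,1,1).

Boundary ∂_2: C_2 → C_1 maps a triangle to the signed sum of its edges. For instance
  ∂[1,3,7] = [3,7] − [1,7] + [1,3],
  ∂[3,4,5] = [4,5] − [3,5] + [3,4].
This gives a 18×12 integer matrix of rank 12; reducing to Smith normal form yields diagonal entries (1,1,1,1,1,1,1,1,1,1,1,2).

Now H_k = ker ∂_k / im ∂_{k+1}, so:

  H_0: rank C_0 − rank ∂_1 = 7 − 6 = 1, and the invariant factors of ∂_1 are all 1, so H_0 = Z.
  H_1: rank ker ∂_1 − rank ∂_2 = (18 − 6) − 12 = 0, and ∂_2 has invariant factor 2 > 1, so H_1 = Z/2Z.
  H_2: rank ker ∂_2 − rank ∂_3 = (12 − 12) − 0 = 0, and there is no ∂_3, so H_2 = 0.

H_0 = Z,  H_1 = Z/2Z,  H_2 = 0.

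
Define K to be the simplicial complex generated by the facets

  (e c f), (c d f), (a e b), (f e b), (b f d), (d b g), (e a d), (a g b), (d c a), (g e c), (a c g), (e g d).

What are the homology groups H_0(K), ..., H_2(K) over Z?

We work with the vertex ordering a < b < c < d < e < f < g. The simplices of K, each written with vertices in increasing order, are:

  0-simplices (7): a, b, c, d, e, f, g
  1-simplices (18): ab, ac, ad, ae, ag, bd, be, bf, bg, cd, ce, cf, cg, de, df, dg, ef, eg
  2-simplices (12): abe, abg, acd, acg, ade, bdf, bdg, bef, cdf, cef, ceg, deg

giving chain groups C_0 ≅ Z^7, C_1 ≅ Z^18, C_2 ≅ Z^12.

The boundary map ∂_1: C_1 → C_0 sends each edge [p,q] (with p < q) to q − p. For instance
  ∂cg = g − c.
The 7×18 boundary matrix has rank 6 and Smith normal form diag(1,1,1,1,1,1).

∂_2: C_2 → C_1 acts by ∂[p,q,r] = [q,r] − [p,r] + [p,q]. For instance
  ∂cdf = df − cf + cd,
  ∂deg = eg − dg + de.
As a 18×12 matrix over Z this has rank 12, with invariant factors (1,1,1,1,1,1,1,1,1,1,1,2).

Now H_k = ker ∂_k / im ∂_{k+1}, so:

  H_0: rank C_0 − rank ∂_1 = 7 − 6 = 1, and the invariant factors of ∂_1 are all 1, so H_0 ≅ Z.
  H_1: rank ker ∂_1 − rank ∂_2 = (18 − 6) − 12 = 0, and ∂_2 has invariant factor 2 > 1, so H_1 ≅ Z/2.
  H_2: rank ker ∂_2 − rank ∂_3 = (12 − 12) − 0 = 0, and there is no ∂_3, so H_2 ≅ 0.

H_0 ≅ Z,  H_1 ≅ Z/2,  H_2 = 0.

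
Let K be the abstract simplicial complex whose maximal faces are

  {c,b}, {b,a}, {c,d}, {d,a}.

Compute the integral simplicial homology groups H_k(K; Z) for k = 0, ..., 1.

H_0 = Z,  H_1 = Z.

Fix the vertex order a < b < c < d and write every simplex with vertices in increasing order. Then dim K = 1 and the simplices of K are:

  0-simplices (4): a, b, c, d
  1-simplices (4): ab, ad, bc, cd

giving chain groups C_0 ≅ Z^4, C_1 ≅ Z^4.

The boundary map ∂_1: C_1 → C_0 maps an edge to its endpoints' difference, ∂[p,q] = q − p. For instance
  ∂bc = c − b.
As a 4×4 matrix over Z this has rank 3, with invariant factors (1,1,1).

Now H_k = ker ∂_k / im ∂_{k+1}, so:

  H_0: rank C_0 − rank ∂_1 = 4 − 3 = 1, and the invariant factors of ∂_1 are all 1, so H_0 ≅ Z.
  H_1: rank ker ∂_1 − rank ∂_2 = (4 − 3) − 0 = 1, and there is no ∂_2, so H_1 ≅ Z.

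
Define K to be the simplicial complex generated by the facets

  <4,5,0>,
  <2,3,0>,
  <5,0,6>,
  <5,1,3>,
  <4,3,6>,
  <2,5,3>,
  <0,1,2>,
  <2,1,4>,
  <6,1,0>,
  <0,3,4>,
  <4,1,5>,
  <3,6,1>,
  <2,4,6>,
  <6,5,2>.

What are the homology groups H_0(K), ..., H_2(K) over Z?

Take the total order 0 < 1 < 2 < 3 < 4 < 5 < 6 on the vertex set. Then K (dimension 2) consists of the simplices:

  0-simplices (7): [0], [1], [2], [3], [4], [5], [6]
  1-simplices (21): [0,1], [0,2], [0,3], [0,4], [0,5], [0,6], [1,2], [1,3], [1,4], [1,5], [1,6], [2,3], [2,4], [2,5], [2,6], [3,4], [3,5], [3,6], [4,5], [4,6], [5,6]
  2-simplices (14): [0,1,2], [0,1,6], [0,2,3], [0,3,4], [0,4,5], [0,5,6], [1,2,4], [1,3,5], [1,3,6], [1,4,5], [2,3,5], [2,4,6], [2,5,6], [3,4,6]

giving chain groups C_0 ≅ Z^7, C_1 ≅ Z^21, C_2 ≅ Z^14.

The boundary map ∂_1: C_1 → C_0 sends each edge [p,q] (with p < q) to q − p.
The 7×21 boundary matrix has rank 6 and Smith normal form diag(1,1,1,1,1,1).

Boundary ∂_2: C_2 → C_1 sends each 2-simplex [p,q,r] to [q,r] − [p,r] + [p,q]. For instance
  ∂[1,3,5] = [3,5] − [1,5] + [1,3],
  ∂[0,4,5] = [4,5] − [0,5] + [0,4].
This gives a 21×14 integer matrix of rank 13; reducing to Smith normal form yields diagonal entries (1,1,1,1,1,1,1,1,1,1,1,1,1).

From H_k ≅ ker(∂_k) / im(∂_{k+1}) we obtain:

  H_0: rank C_0 − rank ∂_1 = 7 − 6 = 1, and the invariant factors of ∂_1 are all 1, so H_0 ≅ Z.
  H_1: rank ker ∂_1 − rank ∂_2 = (21 − 6) − 13 = 2, and the invariant factors of ∂_2 are all 1, so H_1 ≅ Z^2.
  H_2: rank ker ∂_2 − rank ∂_3 = (14 − 13) − 0 = 1, and there is no ∂_3, so H_2 ≅ Z.

H_0 = Z,  H_1 = Z^2,  H_2 = Z.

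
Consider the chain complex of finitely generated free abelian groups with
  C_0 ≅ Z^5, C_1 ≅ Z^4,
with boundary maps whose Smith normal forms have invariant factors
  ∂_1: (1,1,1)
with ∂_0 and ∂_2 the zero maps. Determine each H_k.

H_0 = Z^2,  H_1 = Z.

H_0: b_0 = 5 − 0 − 3 = 2; torsion from ∂_1 factors > 1: none. So H_0 = Z^2.
H_1: b_1 = 4 − 3 − 0 = 1; torsion from ∂_2 factors > 1: none. So H_1 = Z.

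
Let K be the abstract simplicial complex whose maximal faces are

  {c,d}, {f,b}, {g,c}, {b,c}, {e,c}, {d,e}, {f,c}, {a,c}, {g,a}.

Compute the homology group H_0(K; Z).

Fix the vertex order a < b < c < d < e < f < g and write every simplex with vertices in increasing order. Then dim K = 1 and the simplices of K are:

  0-simplices (7): a, b, c, d, e, f, g
  1-simplices (9): ac, ag, bc, bf, cd, ce, cf, cg, de

Hence C_0 ≅ Z^7, C_1 ≅ Z^9.

Boundary ∂_1: C_1 → C_0 is given by ∂[p,q] = [q] − [p].
The 7×9 boundary matrix has rank 6 and Smith normal form diag(1,1,1,1,1,1).

From H_k ≅ ker(∂_k) / im(∂_{k+1}) we obtain:

  H_0: rank C_0 − rank ∂_1 = 7 − 6 = 1, and the invariant factors of ∂_1 are all 1, so H_0 ≅ Z.

(K is a triangulation of a wedge of 3 circles.)

H_0 ≅ Z.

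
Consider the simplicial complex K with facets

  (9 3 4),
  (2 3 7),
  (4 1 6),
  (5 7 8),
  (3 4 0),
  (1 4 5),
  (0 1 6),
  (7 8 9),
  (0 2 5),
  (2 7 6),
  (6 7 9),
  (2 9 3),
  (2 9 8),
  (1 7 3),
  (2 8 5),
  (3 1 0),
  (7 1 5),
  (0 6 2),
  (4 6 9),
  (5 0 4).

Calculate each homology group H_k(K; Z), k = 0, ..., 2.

We work with the vertex ordering 0 < 1 < 2 < 3 < 4 < 5 < 6 < 7 < 8 < 9. The simplices of K, each written with vertices in increasing order, are:

  0-simplices (10): [0], [1], [2], [3], [4], [5], [6], [7], [8], [9]
  1-simplices (30): (30 of them)
  2-simplices (20): (20 of them)

so the chain groups are C_0 ≅ Z^10, C_1 ≅ Z^30, C_2 ≅ Z^20.

Boundary ∂_1: C_1 → C_0 sends each edge [p,q] (with p < q) to q − p. For instance
  ∂[0,2] = [2] − [0].
As a 10×30 matrix over Z this has rank 9, with invariant factors (1,1,1,1,1,1,1,1,1).

Boundary ∂_2: C_2 → C_1 maps a triangle to the signed sum of its edges. For instance
  ∂[2,5,8] = [5,8] − [2,8] + [2,5],
  ∂[2,3,7] = [3,7] − [2,7] + [2,3].
The resulting 30×20 matrix has rank 20, and its Smith normal form has invariant factors (1,1,1,1,1,1,1,1,1,1,1,1,1,1,1,1,1,1,1,2).

Computing H_k = (kernel of ∂_k) / (image of ∂_{k+1}):

  H_0: rank C_0 − rank ∂_1 = 10 − 9 = 1, and the invariant factors of ∂_1 are all 1, so H_0 ≅ Z.
  H_1: rank ker ∂_1 − rank ∂_2 = (30 − 9) − 20 = 1, and ∂_2 has invariant factor 2 > 1, so H_1 ≅ Z ⊕ Z/2.
  H_2: rank ker ∂_2 − rank ∂_3 = (20 − 20) − 0 = 0, and there is no ∂_3, so H_2 ≅ 0.

As a check, the Euler characteristic is 10 − 30 + 20 = 0, which agrees with 1 − 1 + 0 = 0.

H_0 = Z,  H_1 = Z ⊕ Z/2,  H_2 = 0.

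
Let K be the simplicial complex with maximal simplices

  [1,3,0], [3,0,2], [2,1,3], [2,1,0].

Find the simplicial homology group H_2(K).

H_2 = Z.

We work with the vertex ordering 0 < 1 < 2 < 3. The simplices of K, each written with vertices in increasing order, are:

  0-simplices (4): [0], [1], [2], [3]
  1-simplices (6): [0,1], [0,2], [0,3], [1,2], [1,3], [2,3]
  2-simplices (4): [0,1,2], [0,1,3], [0,2,3], [1,2,3]

so the chain groups are C_0 ≅ Z^4, C_1 ≅ Z^6, C_2 ≅ Z^4.

Boundary ∂_1: C_1 → C_0 is given by ∂[p,q] = [q] − [p]. For instance
  ∂[1,3] = [3] − [1].
The resulting 4×6 matrix has rank 3, and its Smith normal form has invariant factors (1,1,1).

Boundary ∂_2: C_2 → C_1 maps a triangle to the signed sum of its edges. For instance
  ∂[1,2,3] = [2,3] − [1,3] + [1,2],
  ∂[0,1,2] = [1,2] − [0,2] + [0,1].
The 6×4 boundary matrix has rank 3 and Smith normal form diag(1,1,1).

Now H_k = ker ∂_k / im ∂_{k+1}, so:

  H_2: rank ker ∂_2 − rank ∂_3 = (4 − 3) − 0 = 1, and there is no ∂_3, so H_2 = Z.

(K is a triangulation of the 2-sphere S^2.)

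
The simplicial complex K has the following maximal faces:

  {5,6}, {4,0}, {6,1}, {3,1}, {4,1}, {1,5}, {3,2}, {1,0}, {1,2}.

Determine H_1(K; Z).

H_1 ≅ Z^3.

Order the vertices as 0 < 1 < 2 < 3 < 4 < 5 < 6. Listing each simplex with vertices in this order, K has dimension 1 with simplices:

  0-simplices (7): [0], [1], [2], [3], [4], [5], [6]
  1-simplices (9): [0,1], [0,4], [1,2], [1,3], [1,4], [1,5], [1,6], [2,3], [5,6]

so the chain groups are C_0 ≅ Z^7, C_1 ≅ Z^9.

Boundary ∂_1: C_1 → C_0 is given by ∂[p,q] = [q] − [p]. For instance
  ∂[1,3] = [3] − [1].
The resulting 7×9 matrix has rank 6, and its Smith normal form has invariant factors (1,1,1,1,1,1).

Computing H_k = (kernel of ∂_k) / (image of ∂_{k+1}):

  H_1: rank ker ∂_1 − rank ∂_2 = (9 − 6) − 0 = 3, and there is no ∂_2, so H_1 = Z^3.

(K is a triangulation of a wedge of 3 circles.)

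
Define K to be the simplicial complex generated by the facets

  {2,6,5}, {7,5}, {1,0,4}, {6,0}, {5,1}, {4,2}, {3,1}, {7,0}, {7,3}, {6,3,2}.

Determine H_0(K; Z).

H_0 = Z.

Take the total order 0 < 1 < 2 < 3 < 4 < 5 < 6 < 7 on the vertex set. Then K (dimension 2) consists of the simplices:

  0-simplices (8): [0], [1], [2], [3], [4], [5], [6], [7]
  1-simplices (15): [0,1], [0,4], [0,6], [0,7], [1,3], [1,4], [1,5], [2,3], [2,4], [2,5], [2,6], [3,6], [3,7], [5,6], [5,7]
  2-simplices (3): [0,1,4], [2,3,6], [2,5,6]

so the chain groups are C_0 ≅ Z^8, C_1 ≅ Z^15, C_2 ≅ Z^3.

The boundary map ∂_1: C_1 → C_0 is given by ∂[p,q] = [q] − [p]. For instance
  ∂[3,6] = [6] − [3].
As a 8×15 matrix over Z this has rank 7, with invariant factors (1,1,1,1,1,1,1).

∂_2: C_2 → C_1 acts by ∂[p,q,r] = [q,r] − [p,r] + [p,q]. For instance
  ∂[2,3,6] = [3,6] − [2,6] + [2,3],
  ∂[0,1,4] = [1,4] − [0,4] + [0,1].
The resulting 15×3 matrix has rank 3, and its Smith normal form has invariant factors (1,1,1).

Now H_k = ker ∂_k / im ∂_{k+1}, so:

  H_0: rank C_0 − rank ∂_1 = 8 − 7 = 1, and the invariant factors of ∂_1 are all 1, so H_0 = Z.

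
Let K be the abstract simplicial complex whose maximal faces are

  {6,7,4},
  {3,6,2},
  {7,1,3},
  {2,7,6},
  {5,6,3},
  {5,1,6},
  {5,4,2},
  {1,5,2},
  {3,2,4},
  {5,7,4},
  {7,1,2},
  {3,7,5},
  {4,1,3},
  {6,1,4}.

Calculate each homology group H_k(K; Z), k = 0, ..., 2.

Fix the vertex order 1 < 2 < 3 < 4 < 5 < 6 < 7 and write every simplex with vertices in increasing order. Then dim K = 2 and the simplices of K are:

  0-simplices (7): [1], [2], [3], [4], [5], [6], [7]
  1-simplices (21): [1,2], [1,3], [1,4], [1,5], [1,6], [1,7], [2,3], [2,4], [2,5], [2,6], [2,7], [3,4], [3,5], [3,6], [3,7], [4,5], [4,6], [4,7], [5,6], [5,7], [6,7]
  2-simplices (14): [1,2,5], [1,2,7], [1,3,4], [1,3,7], [1,4,6], [1,5,6], [2,3,4], [2,3,6], [2,4,5], [2,6,7], [3,5,6], [3,5,7], [4,5,7], [4,6,7]

so the chain groups are C_0 ≅ Z^7, C_1 ≅ Z^21, C_2 ≅ Z^14.

Boundary ∂_1: C_1 → C_0 maps an edge to its endpoints' difference, ∂[p,q] = q − p. For instance
  ∂[5,7] = [7] − [5].
The 7×21 boundary matrix has rank 6 and Smith normal form diag(1,1,1,1,1,1).

∂_2: C_2 → C_1 maps a triangle to the signed sum of its edges. For instance
  ∂[2,4,5] = [4,5] − [2,5] + [2,4],
  ∂[2,3,6] = [3,6] − [2,6] + [2,3].
This gives a 21×14 integer matrix of rank 13; reducing to Smith normal form yields diagonal entries (1,1,1,1,1,1,1,1,1,1,1,1,1).

Now H_k = ker ∂_k / im ∂_{k+1}, so:

  H_0: rank C_0 − rank ∂_1 = 7 − 6 = 1, and the invariant factors of ∂_1 are all 1, so H_0 = Z.
  H_1: rank ker ∂_1 − rank ∂_2 = (21 − 6) − 13 = 2, and the invariant factors of ∂_2 are all 1, so H_1 = Z^2.
  H_2: rank ker ∂_2 − rank ∂_3 = (14 − 13) − 0 = 1, and there is no ∂_3, so H_2 = Z.

(K is a triangulation of the torus T^2.)

H_0 ≅ Z,  H_1 ≅ Z^2,  H_2 ≅ Z.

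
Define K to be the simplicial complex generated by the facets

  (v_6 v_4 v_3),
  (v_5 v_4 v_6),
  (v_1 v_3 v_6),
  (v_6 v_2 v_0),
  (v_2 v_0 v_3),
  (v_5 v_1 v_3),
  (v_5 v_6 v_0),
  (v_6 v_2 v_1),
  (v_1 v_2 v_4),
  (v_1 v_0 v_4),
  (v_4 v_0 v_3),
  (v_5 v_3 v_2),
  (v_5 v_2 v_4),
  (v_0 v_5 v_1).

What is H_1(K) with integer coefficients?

H_1 ≅ Z^2.

K has 7 vertices, 21 edges, 14 triangles.
rank ∂_1 = 6, rank ∂_2 = 13 ⇒ b_1 = 21 − 6 − 13 = 2; all invariant factors of ∂_2 are 1 so no torsion. So H_1 = Z^2.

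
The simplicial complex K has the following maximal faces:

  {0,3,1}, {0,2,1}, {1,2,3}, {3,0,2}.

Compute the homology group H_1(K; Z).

Take the total order 0 < 1 < 2 < 3 on the vertex set. Then K (dimension 2) consists of the simplices:

  0-simplices (4): [0], [1], [2], [3]
  1-simplices (6): [0,1], [0,2], [0,3], [1,2], [1,3], [2,3]
  2-simplices (4): [0,1,2], [0,1,3], [0,2,3], [1,2,3]

giving chain groups C_0 ≅ Z^4, C_1 ≅ Z^6, C_2 ≅ Z^4.

Boundary ∂_1: C_1 → C_0 is given by ∂[p,q] = [q] − [p]. For instance
  ∂[1,2] = [2] − [1].
As a 4×6 matrix over Z this has rank 3, with invariant factors (1,1,1).

The boundary map ∂_2: C_2 → C_1 acts by ∂[p,q,r] = [q,r] − [p,r] + [p,q]. For instance
  ∂[0,1,2] = [1,2] − [0,2] + [0,1],
  ∂[0,2,3] = [2,3] − [0,3] + [0,2].
The resulting 6×4 matrix has rank 3, and its Smith normal form has invariant factors (1,1,1).

Reading off H_k = ker ∂_k / im ∂_{k+1}:

  H_1: rank ker ∂_1 − rank ∂_2 = (6 − 3) − 3 = 0, and the invariant factors of ∂_2 are all 1, so H_1 ≅ 0.

H_1 ≅ 0.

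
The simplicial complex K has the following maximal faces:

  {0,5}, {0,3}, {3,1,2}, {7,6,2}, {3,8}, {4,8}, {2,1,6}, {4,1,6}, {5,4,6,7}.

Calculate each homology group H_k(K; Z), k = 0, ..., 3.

H_0 ≅ Z,  H_1 ≅ Z^2,  H_2 = 0,  H_3 = 0.

Fix the vertex order 0 < 1 < 2 < 3 < 4 < 5 < 6 < 7 < 8 and write every simplex with vertices in increasing order. Then dim K = 3 and the simplices of K are:

  0-simplices (9): [0], [1], [2], [3], [4], [5], [6], [7], [8]
  1-simplices (17): [0,3], [0,5], [1,2], [1,3], [1,4], [1,6], [2,3], [2,6], [2,7], [3,8], [4,5], [4,6], [4,7], [4,8], [5,6], [5,7], [6,7]
  2-simplices (8): [1,2,3], [1,2,6], [1,4,6], [2,6,7], [4,5,6], [4,5,7], [4,6,7], [5,6,7]
  3-simplices (1): [4,5,6,7]

Hence C_0 ≅ Z^9, C_1 ≅ Z^17, C_2 ≅ Z^8, C_3 ≅ Z^1.

∂_1: C_1 → C_0 is given by ∂[p,q] = [q] − [p]. For instance
  ∂[1,3] = [3] − [1].
The resulting 9×17 matrix has rank 8, and its Smith normal form has invariant factors (1,1,1,1,1,1,1,1).

The boundary map ∂_2: C_2 → C_1 sends each 2-simplex [p,q,r] to [q,r] − [p,r] + [p,q]. For instance
  ∂[1,4,6] = [4,6] − [1,6] + [1,4],
  ∂[4,5,7] = [5,7] − [4,7] + [4,5].
As a 17×8 matrix over Z this has rank 7, with invariant factors (1,1,1,1,1,1,1).

∂_3: C_3 → C_2 sends each 3-simplex σ to the alternating sum Σ_i (−1)^i (σ with its i-th vertex removed). For instance
  ∂[4,5,6,7] = [5,6,7] − [4,6,7] + [4,5,7] − [4,5,6].
This gives a 8×1 integer matrix of rank 1; reducing to Smith normal form yields diagonal entries (1).

Now H_k = ker ∂_k / im ∂_{k+1}, so:

  H_0: rank C_0 − rank ∂_1 = 9 − 8 = 1, and the invariant factors of ∂_1 are all 1, so H_0 ≅ Z.
  H_1: rank ker ∂_1 − rank ∂_2 = (17 − 8) − 7 = 2, and the invariant factors of ∂_2 are all 1, so H_1 ≅ Z^2.
  H_2: rank ker ∂_2 − rank ∂_3 = (8 − 7) − 1 = 0, and the invariant factors of ∂_3 are all 1, so H_2 ≅ 0.
  H_3: rank ker ∂_3 − rank ∂_4 = (1 − 1) − 0 = 0, and there is no ∂_4, so H_3 ≅ 0.

As a check, the Euler characteristic is 9 − 17 + 8 − 1 = -1, which agrees with 1 − 2 + 0 − 0 = -1.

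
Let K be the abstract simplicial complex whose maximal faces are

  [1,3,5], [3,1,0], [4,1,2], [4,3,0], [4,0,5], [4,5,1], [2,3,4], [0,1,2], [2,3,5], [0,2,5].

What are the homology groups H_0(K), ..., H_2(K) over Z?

H_0 = Z,  H_1 = Z_2,  H_2 = 0.

Take the total order 0 < 1 < 2 < 3 < 4 < 5 on the vertex set. Then K (dimension 2) consists of the simplices:

  0-simplices (6): [0], [1], [2], [3], [4], [5]
  1-simplices (15): [0,1], [0,2], [0,3], [0,4], [0,5], [1,2], [1,3], [1,4], [1,5], [2,3], [2,4], [2,5], [3,4], [3,5], [4,5]
  2-simplices (10): [0,1,2], [0,1,3], [0,2,5], [0,3,4], [0,4,5], [1,2,4], [1,3,5], [1,4,5], [2,3,4], [2,3,5]

giving chain groups C_0 ≅ Z^6, C_1 ≅ Z^15, C_2 ≅ Z^10.

The boundary map ∂_1: C_1 → C_0 is given by ∂[p,q] = [q] − [p].
As a 6×15 matrix over Z this has rank 5, with invariant factors (1,1,1,1,1).

∂_2: C_2 → C_1 acts by ∂[p,q,r] = [q,r] − [p,r] + [p,q]. For instance
  ∂[1,3,5] = [3,5] − [1,5] + [1,3],
  ∂[2,3,5] = [3,5] − [2,5] + [2,3].
The 15×10 boundary matrix has rank 10 and Smith normal form diag(1,1,1,1,1,1,1,1,1,2).

Now H_k = ker ∂_k / im ∂_{k+1}, so:

  H_0: rank C_0 − rank ∂_1 = 6 − 5 = 1, and the invariant factors of ∂_1 are all 1, so H_0 ≅ Z.
  H_1: rank ker ∂_1 − rank ∂_2 = (15 − 5) − 10 = 0, and ∂_2 has invariant factor 2 > 1, so H_1 ≅ Z_2.
  H_2: rank ker ∂_2 − rank ∂_3 = (10 − 10) − 0 = 0, and there is no ∂_3, so H_2 ≅ 0.

As a check, the Euler characteristic is 6 − 15 + 10 = 1, which agrees with 1 − 0 + 0 = 1.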